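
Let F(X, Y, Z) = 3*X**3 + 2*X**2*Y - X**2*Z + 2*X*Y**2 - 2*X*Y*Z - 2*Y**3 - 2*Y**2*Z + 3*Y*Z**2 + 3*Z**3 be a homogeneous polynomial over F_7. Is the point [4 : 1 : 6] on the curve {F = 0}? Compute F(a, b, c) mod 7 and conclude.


F(4,1,6) ≡ 4 (mod 7); P is NOT on the curve.

Evaluate F(4, 1, 6) term-by-term (mod 7).
  3*X**3 ↦ 3·64·1·1 = 192
  2*X**2*Y ↦ 2·16·1·1 = 32
  -X**2*Z ↦ -1·16·1·6 = -96
  2*X*Y**2 ↦ 2·4·1·1 = 8
  -2*X*Y*Z ↦ -2·4·1·6 = -48
  -2*Y**3 ↦ -2·1·1·1 = -2
  -2*Y**2*Z ↦ -2·1·1·6 = -12
  3*Y*Z**2 ↦ 3·1·1·36 = 108
  3*Z**3 ↦ 3·1·1·216 = 648
Sum: F(4, 1, 6) = (192) + (32) + (-96) + (8) + (-48) + (-2) + (-12) + (108) + (648) = 830.
Reducing mod 7: 830 ≡ 4 (mod 7).
Since F(a, b, c) ≡ 4 ≠ 0 (mod 7), P does NOT lie on the curve.


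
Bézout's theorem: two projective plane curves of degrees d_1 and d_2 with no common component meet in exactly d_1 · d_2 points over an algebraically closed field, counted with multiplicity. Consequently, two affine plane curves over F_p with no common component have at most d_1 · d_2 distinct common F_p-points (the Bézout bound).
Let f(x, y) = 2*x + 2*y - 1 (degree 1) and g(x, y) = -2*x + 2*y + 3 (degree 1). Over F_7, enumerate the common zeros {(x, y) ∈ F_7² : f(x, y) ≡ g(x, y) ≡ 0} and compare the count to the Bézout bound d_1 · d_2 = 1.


Common zeros: {(1, 3)}; count = 1; Bézout bound = 1.

deg(f) = 1, deg(g) = 1, so Bézout bound = 1.
Scan x ∈ F_7. For each x, list the y ∈ F_7 with f(x, y) ≡ 0 and those with g(x, y) ≡ 0 (mod 7); the common zeros in that column are the intersection.
  x = 0: f ≡ 0 at y ∈ {4}; g ≡ 0 at y ∈ {2}; common: ∅.
  x = 1: f ≡ 0 at y ∈ {3}; g ≡ 0 at y ∈ {3}; common: {3}.
  x = 2: f ≡ 0 at y ∈ {2}; g ≡ 0 at y ∈ {4}; common: ∅.
  x = 3: f ≡ 0 at y ∈ {1}; g ≡ 0 at y ∈ {5}; common: ∅.
  x = 4: f ≡ 0 at y ∈ {0}; g ≡ 0 at y ∈ {6}; common: ∅.
  x = 5: f ≡ 0 at y ∈ {6}; g ≡ 0 at y ∈ {0}; common: ∅.
  x = 6: f ≡ 0 at y ∈ {5}; g ≡ 0 at y ∈ {1}; common: ∅.
Collecting: common zeros = {(1, 3)}, so the count is 1.
Comparison with the Bézout bound: 1 ≤ 1 = deg(f)·deg(g), as expected for curves with no common component (the bound is attained).


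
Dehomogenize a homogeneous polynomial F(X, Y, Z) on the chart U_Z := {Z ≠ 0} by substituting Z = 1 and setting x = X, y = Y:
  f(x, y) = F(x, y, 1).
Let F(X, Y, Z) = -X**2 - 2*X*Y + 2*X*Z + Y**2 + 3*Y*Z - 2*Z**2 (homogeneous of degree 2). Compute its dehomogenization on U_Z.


f(x, y) = -x**2 - 2*x*y + 2*x + y**2 + 3*y - 2

On U_Z we set Z = 1. Each monomial c·X^i·Y^j·Z^k in F becomes c·x^i·y^j·1^k = c·x^i·y^j.
Substituting Z = 1: F(X, Y, 1) = -x**2 - 2*x*y + 2*x + y**2 + 3*y - 2.
Note: deg(f) ≤ deg(F) = 2; strict inequality happens when F is divisible by Z (lost terms).


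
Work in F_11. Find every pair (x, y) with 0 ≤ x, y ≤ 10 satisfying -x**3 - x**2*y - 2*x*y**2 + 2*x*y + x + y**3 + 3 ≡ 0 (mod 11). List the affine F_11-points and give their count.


Affine F_11-points: {(0, 2), (2, 2), (2, 5), (2, 8), (4, 8), (6, 1), (7, 2), (8, 8), (9, 9)}; count = 9.

For each of the 121 pairs (x, y) ∈ F_11², evaluate f(x, y) mod 11. Record the zeros.
  x = 0: [0↦3, 1↦4, 2↦0, 3↦8, 4↦1, 5↦7, 6↦10, 7↦5, 8↦9, 9↦6, 10↦2]  zeros at y ∈ {2}
  x = 1: [0↦3, 1↦3, 2↦5, 3↦4, 4↦6, 5↦6, 6↦10, 7↦2, 8↦10, 9↦7, 10↦10]  zeros at y ∈ ∅
  x = 2: [0↦8, 1↦5, 2↦0, 3↦10, 4↦8, 5↦0, 6↦3, 7↦1, 8↦0, 9↦6, 10↦3]  zeros at y ∈ {2, 5, 8}
  x = 3: [0↦1, 1↦4, 2↦1, 3↦9, 4↦1, 5↦5, 6↦5, 7↦7, 8↦6, 9↦8, 10↦8]  zeros at y ∈ ∅
  x = 4: [0↦9, 1↦5, 2↦2, 3↦6, 4↦1, 5↦4, 6↦10, 7↦3, 8↦0, 9↦7, 10↦8]  zeros at y ∈ {8}
  x = 5: [0↦4, 1↦2, 2↦8, 3↦6, 4↦2, 5↦2, 6↦1, 7↦5, 8↦9, 9↦8, 10↦8]  zeros at y ∈ ∅
  x = 6: [0↦2, 1↦0, 2↦2, 3↦3, 4↦9, 5↦4, 6↦5, 7↦7, 8↦5, 9↦5, 10↦2]  zeros at y ∈ {1}
  x = 7: [0↦8, 1↦4, 2↦0, 3↦2, 4↦5, 5↦4, 6↦5, 7↦3, 8↦4, 9↦3, 10↦6]  zeros at y ∈ {2}
  x = 8: [0↦5, 1↦8, 2↦7, 3↦8, 4↦6, 5↦7, 6↦6, 7↦9, 8↦0, 9↦7, 10↦3]  zeros at y ∈ {8}
  x = 9: [0↦9, 1↦6, 2↦6, 3↦4, 4↦6, 5↦7, 6↦2, 7↦8, 8↦9, 9↦0, 10↦9]  zeros at y ∈ {9}
  x = 10: [0↦3, 1↦3, 2↦2, 3↦6, 4↦10, 5↦9, 6↦9, 7↦5, 8↦3, 9↦9, 10↦7]  zeros at y ∈ ∅
Collecting zeros: affine points = {(0, 2), (2, 2), (2, 5), (2, 8), (4, 8), (6, 1), (7, 2), (8, 8), (9, 9)}.
Total count |C(F_11)_aff| = 9.


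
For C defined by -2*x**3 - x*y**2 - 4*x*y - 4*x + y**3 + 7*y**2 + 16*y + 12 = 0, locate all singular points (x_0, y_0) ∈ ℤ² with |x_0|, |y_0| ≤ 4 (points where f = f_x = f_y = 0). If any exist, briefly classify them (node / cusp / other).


Singular points: {(0, -2)}; classification: cusp.

Compute partial derivatives:
  f_x = -6*x**2 - y**2 - 4*y - 4.
  f_y = -2*x*y - 4*x + 3*y**2 + 14*y + 16.
Scan x_0 ∈ {−4, ..., 4}. For each x_0, f_y(x_0, y) is a polynomial in y; find its integer roots y ∈ {−4, ..., 4}, then test f_x and f at those candidates.
  x = -4: f_y(-4, y) = 3*y**2 + 22*y + 32; vanishes at y ∈ {-2}. (-4, -2): f_x = -96 ≠ 0.
  x = -3: f_y(-3, y) = 3*y**2 + 20*y + 28; vanishes at y ∈ {-2}. (-3, -2): f_x = -54 ≠ 0.
  x = -2: f_y(-2, y) = 3*y**2 + 18*y + 24; vanishes at y ∈ {-4, -2}. (-2, -4): f_x = -28 ≠ 0; (-2, -2): f_x = -24 ≠ 0.
  x = -1: f_y(-1, y) = 3*y**2 + 16*y + 20; vanishes at y ∈ {-2}. (-1, -2): f_x = -6 ≠ 0.
  x = 0: f_y(0, y) = 3*y**2 + 14*y + 16; vanishes at y ∈ {-2}. (0, -2): f_x = 0, f = 0 — SINGULAR.
  x = 1: f_y(1, y) = 3*y**2 + 12*y + 12; vanishes at y ∈ {-2}. (1, -2): f_x = -6 ≠ 0.
  x = 2: f_y(2, y) = 3*y**2 + 10*y + 8; vanishes at y ∈ {-2}. (2, -2): f_x = -24 ≠ 0.
  x = 3: f_y(3, y) = 3*y**2 + 8*y + 4; vanishes at y ∈ {-2}. (3, -2): f_x = -54 ≠ 0.
  x = 4: f_y(4, y) = 3*y**2 + 6*y; vanishes at y ∈ {-2, 0}. (4, -2): f_x = -96 ≠ 0; (4, 0): f_x = -100 ≠ 0.
Only singular point on the grid: (0, -2).
Classify: substitute x = 0 + u, y = -2 + v and expand: f = -2*u**3 - u*v**2 + v**3 + v**2.
No constant or linear terms (consistent with a singular point). Quadratic part: v**2. Cubic part: -2*u**3 - u*v**2 + v**3.
The quadratic part v**2 is a perfect square, so there is a single (double) tangent line v = 0, i.e. y = -2. Restricting the cubic part to that line (v = 0) leaves -2*u**3 ≠ 0, so f is not divisible by v and the branch is v² ≈ 2*u**3 to lowest order — this is a cusp.
Classification: cusp.


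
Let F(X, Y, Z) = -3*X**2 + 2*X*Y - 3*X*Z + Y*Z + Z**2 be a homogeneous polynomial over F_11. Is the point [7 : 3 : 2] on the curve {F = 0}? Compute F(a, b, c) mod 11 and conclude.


F(7,3,2) ≡ 6 (mod 11); P is NOT on the curve.

Evaluate F(7, 3, 2) term-by-term (mod 11).
  -3*X**2 ↦ -3·49·1·1 = -147
  2*X*Y ↦ 2·7·3·1 = 42
  -3*X*Z ↦ -3·7·1·2 = -42
  Y*Z ↦ 1·1·3·2 = 6
  Z**2 ↦ 1·1·1·4 = 4
Sum: F(7, 3, 2) = (-147) + (42) + (-42) + (6) + (4) = -137.
Reducing mod 11: -137 ≡ 6 (mod 11).
Since F(a, b, c) ≡ 6 ≠ 0 (mod 11), P does NOT lie on the curve.


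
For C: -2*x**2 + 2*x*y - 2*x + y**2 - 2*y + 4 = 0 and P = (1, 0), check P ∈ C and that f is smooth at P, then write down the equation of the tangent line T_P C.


Tangent line at P: 6 - 6*x = 0.

Step 1: f(1, 0) = 0, so P lies on C.
Step 2: partial derivatives
  f_x(x, y) = -4*x + 2*y - 2, f_y(x, y) = 2*x + 2*y - 2.
  f_x(P) = -6, f_y(P) = 0 (gradient nonzero, so P is smooth).
Step 3: tangent line at P: -6·(x − 1) + 0·(y − 0) = 0.
Expanding: 6 - 6*x = 0.


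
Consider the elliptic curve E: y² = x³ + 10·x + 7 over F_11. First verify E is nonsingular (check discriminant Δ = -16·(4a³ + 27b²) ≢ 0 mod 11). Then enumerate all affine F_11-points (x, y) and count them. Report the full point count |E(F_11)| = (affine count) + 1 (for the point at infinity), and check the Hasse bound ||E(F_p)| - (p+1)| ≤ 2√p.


Affine points = {(3, 3), (3, 8), (4, 1), (4, 10), (8, 4), (8, 7), (9, 1), (9, 10)}; affine count = 8; |E(F_11)| = 9.

Discriminant check: Δ ∝ 4a³ + 27b² = 4·10³ + 27·7² = 4·1000 + 27·49 ≡ 10 (mod 11). Nonzero ⇒ E is nonsingular.
For each x ∈ F_11, compute rhs = x³ + 10·x + 7 mod 11, then count y ∈ F_11 with y² ≡ rhs.
  x = 0: rhs = 7, matching y values: none (0 points).
  x = 1: rhs = 7, matching y values: none (0 points).
  x = 2: rhs = 2, matching y values: none (0 points).
  x = 3: rhs = 9, matching y values: 3, 8 (2 points).
  x = 4: rhs = 1, matching y values: 1, 10 (2 points).
  x = 5: rhs = 6, matching y values: none (0 points).
  x = 6: rhs = 8, matching y values: none (0 points).
  x = 7: rhs = 2, matching y values: none (0 points).
  x = 8: rhs = 5, matching y values: 4, 7 (2 points).
  x = 9: rhs = 1, matching y values: 1, 10 (2 points).
  x = 10: rhs = 7, matching y values: none (0 points).
Total affine count: 8.
Full point count |E(F_11)| = 8 + 1 = 9.
Hasse bound: |9 − (11+1)| = |-3| = 3 ≤ 2√11 ≈ 6.6332 ✓.


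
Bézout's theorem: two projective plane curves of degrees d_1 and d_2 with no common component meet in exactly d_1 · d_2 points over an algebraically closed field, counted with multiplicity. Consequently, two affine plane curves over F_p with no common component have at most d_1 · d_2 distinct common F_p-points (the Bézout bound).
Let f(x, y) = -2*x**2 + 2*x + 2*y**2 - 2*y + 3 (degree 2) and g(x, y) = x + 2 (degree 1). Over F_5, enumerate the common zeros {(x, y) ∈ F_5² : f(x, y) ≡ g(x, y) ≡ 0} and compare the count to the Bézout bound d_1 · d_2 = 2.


Common zeros: {(3, 2), (3, 4)}; count = 2; Bézout bound = 2.

deg(f) = 2, deg(g) = 1, so Bézout bound = 2.
Scan x ∈ F_5. For each x, list the y ∈ F_5 with f(x, y) ≡ 0 and those with g(x, y) ≡ 0 (mod 5); the common zeros in that column are the intersection.
  x = 0: f ≡ 0 at y ∈ {3}; g ≡ 0 at y ∈ ∅; common: ∅.
  x = 1: f ≡ 0 at y ∈ {3}; g ≡ 0 at y ∈ ∅; common: ∅.
  x = 2: f ≡ 0 at y ∈ ∅; g ≡ 0 at y ∈ ∅; common: ∅.
  x = 3: f ≡ 0 at y ∈ {2, 4}; g ≡ 0 at y ∈ {0, 1, 2, 3, 4}; common: {2, 4}.
  x = 4: f ≡ 0 at y ∈ ∅; g ≡ 0 at y ∈ ∅; common: ∅.
Collecting: common zeros = {(3, 2), (3, 4)}, so the count is 2.
Comparison with the Bézout bound: 2 ≤ 2 = deg(f)·deg(g), as expected for curves with no common component (the bound is attained).


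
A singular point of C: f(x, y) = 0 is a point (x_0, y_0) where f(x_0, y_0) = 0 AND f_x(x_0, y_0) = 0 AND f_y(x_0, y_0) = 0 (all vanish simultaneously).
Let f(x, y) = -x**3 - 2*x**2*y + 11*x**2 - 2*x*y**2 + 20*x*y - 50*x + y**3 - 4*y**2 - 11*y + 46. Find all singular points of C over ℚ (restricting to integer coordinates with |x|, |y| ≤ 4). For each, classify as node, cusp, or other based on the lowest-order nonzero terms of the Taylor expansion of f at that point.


Singular points: {(2, 3)}; classification: node.

Compute partial derivatives:
  f_x = -3*x**2 - 4*x*y + 22*x - 2*y**2 + 20*y - 50.
  f_y = -2*x**2 - 4*x*y + 20*x + 3*y**2 - 8*y - 11.
Scan x_0 ∈ {−4, ..., 4}. For each x_0, f_y(x_0, y) is a polynomial in y; find its integer roots y ∈ {−4, ..., 4}, then test f_x and f at those candidates.
  x = -4: f_y(-4, y) = 3*y**2 + 8*y - 123; no integer root y with |y| ≤ 4.
  x = -3: f_y(-3, y) = 3*y**2 + 4*y - 89; no integer root y with |y| ≤ 4.
  x = -2: f_y(-2, y) = 3*y**2 - 59; no integer root y with |y| ≤ 4.
  x = -1: f_y(-1, y) = 3*y**2 - 4*y - 33; no integer root y with |y| ≤ 4.
  x = 0: f_y(0, y) = 3*y**2 - 8*y - 11; vanishes at y ∈ {-1}. (0, -1): f_x = -72 ≠ 0.
  x = 1: f_y(1, y) = 3*y**2 - 12*y + 7; no integer root y with |y| ≤ 4.
  x = 2: f_y(2, y) = 3*y**2 - 16*y + 21; vanishes at y ∈ {3}. (2, 3): f_x = 0, f = 0 — SINGULAR.
  x = 3: f_y(3, y) = 3*y**2 - 20*y + 31; no integer root y with |y| ≤ 4.
  x = 4: f_y(4, y) = 3*y**2 - 24*y + 37; no integer root y with |y| ≤ 4.
Only singular point on the grid: (2, 3).
Classify: substitute x = 2 + u, y = 3 + v and expand: f = -u**3 - 2*u**2*v - u**2 - 2*u*v**2 + v**3 + v**2.
No constant or linear terms (consistent with a singular point). Quadratic part: -u**2 + v**2. Cubic part: -u**3 - 2*u**2*v - 2*u*v**2 + v**3.
The quadratic part v**2 - u**2 = (v − u)(v + u) splits into two distinct linear factors, so there are two distinct tangent lines y − 3 = ±(x − 2) — this is a node (ordinary double point).
Classification: node.


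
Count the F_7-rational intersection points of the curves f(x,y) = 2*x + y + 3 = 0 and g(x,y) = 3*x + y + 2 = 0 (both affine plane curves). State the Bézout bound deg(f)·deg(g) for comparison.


Common zeros: {(1, 2)}; count = 1; Bézout bound = 1.

deg(f) = 1, deg(g) = 1, so Bézout bound = 1.
Scan x ∈ F_7. For each x, list the y ∈ F_7 with f(x, y) ≡ 0 and those with g(x, y) ≡ 0 (mod 7); the common zeros in that column are the intersection.
  x = 0: f ≡ 0 at y ∈ {4}; g ≡ 0 at y ∈ {5}; common: ∅.
  x = 1: f ≡ 0 at y ∈ {2}; g ≡ 0 at y ∈ {2}; common: {2}.
  x = 2: f ≡ 0 at y ∈ {0}; g ≡ 0 at y ∈ {6}; common: ∅.
  x = 3: f ≡ 0 at y ∈ {5}; g ≡ 0 at y ∈ {3}; common: ∅.
  x = 4: f ≡ 0 at y ∈ {3}; g ≡ 0 at y ∈ {0}; common: ∅.
  x = 5: f ≡ 0 at y ∈ {1}; g ≡ 0 at y ∈ {4}; common: ∅.
  x = 6: f ≡ 0 at y ∈ {6}; g ≡ 0 at y ∈ {1}; common: ∅.
Collecting: common zeros = {(1, 2)}, so the count is 1.
Comparison with the Bézout bound: 1 ≤ 1 = deg(f)·deg(g), as expected for curves with no common component (the bound is attained).


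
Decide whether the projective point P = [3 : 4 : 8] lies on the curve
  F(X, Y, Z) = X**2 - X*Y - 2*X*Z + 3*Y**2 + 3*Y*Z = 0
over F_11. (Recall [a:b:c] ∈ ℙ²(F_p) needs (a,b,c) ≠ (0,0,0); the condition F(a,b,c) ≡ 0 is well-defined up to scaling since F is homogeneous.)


F(3,4,8) ≡ 5 (mod 11); P is NOT on the curve.

Evaluate F(3, 4, 8) term-by-term (mod 11).
  X**2 ↦ 1·9·1·1 = 9
  -X*Y ↦ -1·3·4·1 = -12
  -2*X*Z ↦ -2·3·1·8 = -48
  3*Y**2 ↦ 3·1·16·1 = 48
  3*Y*Z ↦ 3·1·4·8 = 96
Sum: F(3, 4, 8) = (9) + (-12) + (-48) + (48) + (96) = 93.
Reducing mod 11: 93 ≡ 5 (mod 11).
Since F(a, b, c) ≡ 5 ≠ 0 (mod 11), P does NOT lie on the curve.


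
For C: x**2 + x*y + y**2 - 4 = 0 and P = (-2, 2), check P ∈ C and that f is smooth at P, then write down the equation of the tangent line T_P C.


Tangent line at P: -2*x + 2*y - 8 = 0.

Step 1: f(-2, 2) = 0, so P lies on C.
Step 2: partial derivatives
  f_x(x, y) = 2*x + y, f_y(x, y) = x + 2*y.
  f_x(P) = -2, f_y(P) = 2 (gradient nonzero, so P is smooth).
Step 3: tangent line at P: -2·(x − -2) + 2·(y − 2) = 0.
Expanding: -2*x + 2*y - 8 = 0.


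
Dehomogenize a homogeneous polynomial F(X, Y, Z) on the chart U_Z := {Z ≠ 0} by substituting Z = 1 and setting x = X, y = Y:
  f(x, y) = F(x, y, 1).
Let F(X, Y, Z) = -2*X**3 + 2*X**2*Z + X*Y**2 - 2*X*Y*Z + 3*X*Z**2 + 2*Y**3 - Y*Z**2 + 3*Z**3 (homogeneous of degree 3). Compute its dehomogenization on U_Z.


f(x, y) = -2*x**3 + 2*x**2 + x*y**2 - 2*x*y + 3*x + 2*y**3 - y + 3

On U_Z we set Z = 1. Each monomial c·X^i·Y^j·Z^k in F becomes c·x^i·y^j·1^k = c·x^i·y^j.
Substituting Z = 1: F(X, Y, 1) = -2*x**3 + 2*x**2 + x*y**2 - 2*x*y + 3*x + 2*y**3 - y + 3.
Note: deg(f) ≤ deg(F) = 3; strict inequality happens when F is divisible by Z (lost terms).


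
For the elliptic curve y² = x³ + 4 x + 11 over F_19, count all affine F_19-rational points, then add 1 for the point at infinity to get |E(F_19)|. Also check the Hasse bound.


Affine points = {(0, 7), (0, 12), (1, 4), (1, 15), (5, 2), (5, 17), (6, 2), (6, 17), (8, 2), (8, 17), (9, 4), (9, 15), (10, 5), (10, 14), (12, 1), (12, 18), (15, 8), (15, 11), (18, 5), (18, 14)}; affine count = 20; |E(F_19)| = 21.

Discriminant check: Δ ∝ 4a³ + 27b² = 4·4³ + 27·11² = 4·64 + 27·121 ≡ 8 (mod 19). Nonzero ⇒ E is nonsingular.
For each x ∈ F_19, compute rhs = x³ + 4·x + 11 mod 19, then count y ∈ F_19 with y² ≡ rhs.
  x = 0: rhs = 11, matching y values: 7, 12 (2 points).
  x = 1: rhs = 16, matching y values: 4, 15 (2 points).
  x = 2: rhs = 8, matching y values: none (0 points).
  x = 3: rhs = 12, matching y values: none (0 points).
  x = 4: rhs = 15, matching y values: none (0 points).
  x = 5: rhs = 4, matching y values: 2, 17 (2 points).
  x = 6: rhs = 4, matching y values: 2, 17 (2 points).
  x = 7: rhs = 2, matching y values: none (0 points).
  x = 8: rhs = 4, matching y values: 2, 17 (2 points).
  x = 9: rhs = 16, matching y values: 4, 15 (2 points).
  x = 10: rhs = 6, matching y values: 5, 14 (2 points).
  x = 11: rhs = 18, matching y values: none (0 points).
  x = 12: rhs = 1, matching y values: 1, 18 (2 points).
  x = 13: rhs = 18, matching y values: none (0 points).
  x = 14: rhs = 18, matching y values: none (0 points).
  x = 15: rhs = 7, matching y values: 8, 11 (2 points).
  x = 16: rhs = 10, matching y values: none (0 points).
  x = 17: rhs = 14, matching y values: none (0 points).
  x = 18: rhs = 6, matching y values: 5, 14 (2 points).
Total affine count: 20.
Full point count |E(F_19)| = 20 + 1 = 21.
Hasse bound: |21 − (19+1)| = |1| = 1 ≤ 2√19 ≈ 8.7178 ✓.


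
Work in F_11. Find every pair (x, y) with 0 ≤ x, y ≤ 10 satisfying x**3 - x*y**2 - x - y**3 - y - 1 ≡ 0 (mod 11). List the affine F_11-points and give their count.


Affine F_11-points: {(0, 2), (1, 10), (3, 10), (4, 2), (5, 3), (6, 0), (7, 2), (7, 3), (7, 10), (9, 9), (10, 3), (10, 6)}; count = 12.

For each of the 121 pairs (x, y) ∈ F_11², evaluate f(x, y) mod 11. Record the zeros.
  x = 0: [0↦10, 1↦8, 2↦0, 3↦2, 4↦8, 5↦1, 6↦8, 7↦1, 8↦7, 9↦9, 10↦1]  zeros at y ∈ {2}
  x = 1: [0↦10, 1↦7, 2↦7, 3↦4, 4↦3, 5↦9, 6↦5, 7↦7, 8↦9, 9↦5, 10↦0]  zeros at y ∈ {10}
  x = 2: [0↦5, 1↦1, 2↦9, 3↦1, 4↦4, 5↦1, 6↦8, 7↦8, 8↦6, 9↦7, 10↦5]  zeros at y ∈ ∅
  x = 3: [0↦1, 1↦7, 2↦1, 3↦10, 4↦6, 5↦5, 6↦1, 7↦10, 8↦4, 9↦10, 10↦0]  zeros at y ∈ {10}
  x = 4: [0↦4, 1↦9, 2↦0, 3↦4, 4↦4, 5↦5, 6↦1, 7↦8, 8↦9, 9↦9, 10↦2]  zeros at y ∈ {2}
  x = 5: [0↦9, 1↦2, 2↦1, 3↦0, 4↦4, 5↦7, 6↦3, 7↦8, 8↦5, 9↦10, 10↦6]  zeros at y ∈ {3}
  x = 6: [0↦0, 1↦3, 2↦10, 3↦4, 4↦1, 5↦6, 6↦2, 7↦5, 8↦9, 9↦8, 10↦7]  zeros at y ∈ {0}
  x = 7: [0↦5, 1↦7, 2↦0, 3↦0, 4↦1, 5↦8, 6↦4, 7↦5, 8↦5, 9↦9, 10↦0]  zeros at y ∈ {2, 3, 10}
  x = 8: [0↦8, 1↦9, 2↦10, 3↦5, 4↦10, 5↦8, 6↦4, 7↦3, 8↦10, 9↦8, 10↦2]  zeros at y ∈ ∅
  x = 9: [0↦4, 1↦4, 2↦2, 3↦3, 4↦1, 5↦1, 6↦8, 7↦5, 8↦8, 9↦0, 10↦8]  zeros at y ∈ {9}
  x = 10: [0↦10, 1↦9, 2↦4, 3↦0, 4↦2, 5↦4, 6↦0, 7↦6, 8↦5, 9↦2, 10↦2]  zeros at y ∈ {3, 6}
Collecting zeros: affine points = {(0, 2), (1, 10), (3, 10), (4, 2), (5, 3), (6, 0), (7, 2), (7, 3), (7, 10), (9, 9), (10, 3), (10, 6)}.
Total count |C(F_11)_aff| = 12.


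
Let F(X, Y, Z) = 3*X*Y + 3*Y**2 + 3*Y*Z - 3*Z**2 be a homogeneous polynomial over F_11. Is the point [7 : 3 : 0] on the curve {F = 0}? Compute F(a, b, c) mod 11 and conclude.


F(7,3,0) ≡ 2 (mod 11); P is NOT on the curve.

Evaluate F(7, 3, 0) term-by-term (mod 11).
  3*X*Y ↦ 3·7·3·1 = 63
  3*Y**2 ↦ 3·1·9·1 = 27
  3*Y*Z ↦ 3·1·3·0 = 0
  -3*Z**2 ↦ -3·1·1·0 = 0
Sum: F(7, 3, 0) = (63) + (27) + (0) + (0) = 90.
Reducing mod 11: 90 ≡ 2 (mod 11).
Since F(a, b, c) ≡ 2 ≠ 0 (mod 11), P does NOT lie on the curve.


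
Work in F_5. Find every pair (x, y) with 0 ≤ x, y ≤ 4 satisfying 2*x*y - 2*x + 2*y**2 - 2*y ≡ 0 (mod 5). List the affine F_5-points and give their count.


Affine F_5-points: {(0, 0), (0, 1), (1, 1), (1, 4), (2, 1), (2, 3), (3, 1), (3, 2), (4, 1)}; count = 9.

For each of the 25 pairs (x, y) ∈ F_5², evaluate f(x, y) mod 5. Record the zeros.
  x = 0: [0↦0, 1↦0, 2↦4, 3↦2, 4↦4]  zeros at y ∈ {0, 1}
  x = 1: [0↦3, 1↦0, 2↦1, 3↦1, 4↦0]  zeros at y ∈ {1, 4}
  x = 2: [0↦1, 1↦0, 2↦3, 3↦0, 4↦1]  zeros at y ∈ {1, 3}
  x = 3: [0↦4, 1↦0, 2↦0, 3↦4, 4↦2]  zeros at y ∈ {1, 2}
  x = 4: [0↦2, 1↦0, 2↦2, 3↦3, 4↦3]  zeros at y ∈ {1}
Collecting zeros: affine points = {(0, 0), (0, 1), (1, 1), (1, 4), (2, 1), (2, 3), (3, 1), (3, 2), (4, 1)}.
Total count |C(F_5)_aff| = 9.


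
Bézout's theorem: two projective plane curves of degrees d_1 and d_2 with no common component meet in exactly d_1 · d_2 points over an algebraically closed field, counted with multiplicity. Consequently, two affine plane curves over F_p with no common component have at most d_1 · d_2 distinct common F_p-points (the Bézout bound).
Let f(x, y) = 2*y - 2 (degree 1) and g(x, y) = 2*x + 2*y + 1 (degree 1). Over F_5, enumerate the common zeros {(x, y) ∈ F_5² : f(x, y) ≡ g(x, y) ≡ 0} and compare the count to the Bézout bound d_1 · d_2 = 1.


Common zeros: {(1, 1)}; count = 1; Bézout bound = 1.

deg(f) = 1, deg(g) = 1, so Bézout bound = 1.
Scan x ∈ F_5. For each x, list the y ∈ F_5 with f(x, y) ≡ 0 and those with g(x, y) ≡ 0 (mod 5); the common zeros in that column are the intersection.
  x = 0: f ≡ 0 at y ∈ {1}; g ≡ 0 at y ∈ {2}; common: ∅.
  x = 1: f ≡ 0 at y ∈ {1}; g ≡ 0 at y ∈ {1}; common: {1}.
  x = 2: f ≡ 0 at y ∈ {1}; g ≡ 0 at y ∈ {0}; common: ∅.
  x = 3: f ≡ 0 at y ∈ {1}; g ≡ 0 at y ∈ {4}; common: ∅.
  x = 4: f ≡ 0 at y ∈ {1}; g ≡ 0 at y ∈ {3}; common: ∅.
Collecting: common zeros = {(1, 1)}, so the count is 1.
Comparison with the Bézout bound: 1 ≤ 1 = deg(f)·deg(g), as expected for curves with no common component (the bound is attained).


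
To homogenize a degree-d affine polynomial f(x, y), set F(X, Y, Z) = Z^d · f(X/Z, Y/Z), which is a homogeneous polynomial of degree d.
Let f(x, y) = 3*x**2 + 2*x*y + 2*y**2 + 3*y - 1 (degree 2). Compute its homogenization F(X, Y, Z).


F(X, Y, Z) = 3*X**2 + 2*X*Y + 2*Y**2 + 3*Y*Z - Z**2

deg(f) = 2.
Substitute x = X/Z, y = Y/Z into f, then multiply by Z^2.
  monomial 3·x^2·y^0 ↦ 3·X^2·Y^0·Z^0.
  monomial 2·x^1·y^1 ↦ 2·X^1·Y^1·Z^0.
  monomial 2·x^0·y^2 ↦ 2·X^0·Y^2·Z^0.
  monomial 3·x^0·y^1 ↦ 3·X^0·Y^1·Z^1.
  monomial -1·x^0·y^0 ↦ -1·X^0·Y^0·Z^2.
Collecting: F(X, Y, Z) = 3*X**2 + 2*X*Y + 2*Y**2 + 3*Y*Z - Z**2.


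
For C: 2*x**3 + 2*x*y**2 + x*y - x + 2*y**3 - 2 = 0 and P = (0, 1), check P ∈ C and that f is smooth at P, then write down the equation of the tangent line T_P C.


Tangent line at P: 2*x + 6*y - 6 = 0.

Step 1: f(0, 1) = 0, so P lies on C.
Step 2: partial derivatives
  f_x(x, y) = 6*x**2 + 2*y**2 + y - 1, f_y(x, y) = 4*x*y + x + 6*y**2.
  f_x(P) = 2, f_y(P) = 6 (gradient nonzero, so P is smooth).
Step 3: tangent line at P: 2·(x − 0) + 6·(y − 1) = 0.
Expanding: 2*x + 6*y - 6 = 0.


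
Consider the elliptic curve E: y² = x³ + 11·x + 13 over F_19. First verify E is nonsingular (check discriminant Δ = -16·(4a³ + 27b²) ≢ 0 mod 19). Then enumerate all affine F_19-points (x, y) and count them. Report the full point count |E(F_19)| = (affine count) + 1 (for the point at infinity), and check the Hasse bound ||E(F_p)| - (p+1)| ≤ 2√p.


Affine points = {(1, 5), (1, 14), (2, 9), (2, 10), (3, 4), (3, 15), (4, 8), (4, 11), (8, 9), (8, 10), (9, 9), (9, 10), (12, 7), (12, 12), (13, 4), (13, 15), (14, 2), (14, 17), (15, 0), (18, 1), (18, 18)}; affine count = 21; |E(F_19)| = 22.

Discriminant check: Δ ∝ 4a³ + 27b² = 4·11³ + 27·13² = 4·1331 + 27·169 ≡ 7 (mod 19). Nonzero ⇒ E is nonsingular.
For each x ∈ F_19, compute rhs = x³ + 11·x + 13 mod 19, then count y ∈ F_19 with y² ≡ rhs.
  x = 0: rhs = 13, matching y values: none (0 points).
  x = 1: rhs = 6, matching y values: 5, 14 (2 points).
  x = 2: rhs = 5, matching y values: 9, 10 (2 points).
  x = 3: rhs = 16, matching y values: 4, 15 (2 points).
  x = 4: rhs = 7, matching y values: 8, 11 (2 points).
  x = 5: rhs = 3, matching y values: none (0 points).
  x = 6: rhs = 10, matching y values: none (0 points).
  x = 7: rhs = 15, matching y values: none (0 points).
  x = 8: rhs = 5, matching y values: 9, 10 (2 points).
  x = 9: rhs = 5, matching y values: 9, 10 (2 points).
  x = 10: rhs = 2, matching y values: none (0 points).
  x = 11: rhs = 2, matching y values: none (0 points).
  x = 12: rhs = 11, matching y values: 7, 12 (2 points).
  x = 13: rhs = 16, matching y values: 4, 15 (2 points).
  x = 14: rhs = 4, matching y values: 2, 17 (2 points).
  x = 15: rhs = 0, matching y values: 0 (1 points).
  x = 16: rhs = 10, matching y values: none (0 points).
  x = 17: rhs = 2, matching y values: none (0 points).
  x = 18: rhs = 1, matching y values: 1, 18 (2 points).
Total affine count: 21.
Full point count |E(F_19)| = 21 + 1 = 22.
Hasse bound: |22 − (19+1)| = |2| = 2 ≤ 2√19 ≈ 8.7178 ✓.


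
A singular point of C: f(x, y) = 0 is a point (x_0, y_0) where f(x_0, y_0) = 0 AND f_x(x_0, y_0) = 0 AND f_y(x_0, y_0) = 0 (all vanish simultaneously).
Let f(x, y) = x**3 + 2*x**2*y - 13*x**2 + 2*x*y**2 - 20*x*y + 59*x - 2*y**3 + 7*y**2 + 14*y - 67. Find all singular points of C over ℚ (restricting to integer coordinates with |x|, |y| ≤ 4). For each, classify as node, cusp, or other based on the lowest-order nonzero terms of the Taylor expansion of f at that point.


Singular points: {(3, 2)}; classification: cusp.

Compute partial derivatives:
  f_x = 3*x**2 + 4*x*y - 26*x + 2*y**2 - 20*y + 59.
  f_y = 2*x**2 + 4*x*y - 20*x - 6*y**2 + 14*y + 14.
Scan x_0 ∈ {−4, ..., 4}. For each x_0, f_y(x_0, y) is a polynomial in y; find its integer roots y ∈ {−4, ..., 4}, then test f_x and f at those candidates.
  x = -4: f_y(-4, y) = -6*y**2 - 2*y + 126; no integer root y with |y| ≤ 4.
  x = -3: f_y(-3, y) = -6*y**2 + 2*y + 92; no integer root y with |y| ≤ 4.
  x = -2: f_y(-2, y) = -6*y**2 + 6*y + 62; no integer root y with |y| ≤ 4.
  x = -1: f_y(-1, y) = -6*y**2 + 10*y + 36; no integer root y with |y| ≤ 4.
  x = 0: f_y(0, y) = -6*y**2 + 14*y + 14; no integer root y with |y| ≤ 4.
  x = 1: f_y(1, y) = -6*y**2 + 18*y - 4; no integer root y with |y| ≤ 4.
  x = 2: f_y(2, y) = -6*y**2 + 22*y - 18; no integer root y with |y| ≤ 4.
  x = 3: f_y(3, y) = -6*y**2 + 26*y - 28; vanishes at y ∈ {2}. (3, 2): f_x = 0, f = 0 — SINGULAR.
  x = 4: f_y(4, y) = -6*y**2 + 30*y - 34; no integer root y with |y| ≤ 4.
Only singular point on the grid: (3, 2).
Classify: substitute x = 3 + u, y = 2 + v and expand: f = u**3 + 2*u**2*v + 2*u*v**2 - 2*v**3 + v**2.
No constant or linear terms (consistent with a singular point). Quadratic part: v**2. Cubic part: u**3 + 2*u**2*v + 2*u*v**2 - 2*v**3.
The quadratic part v**2 is a perfect square, so there is a single (double) tangent line v = 0, i.e. y = 2. Restricting the cubic part to that line (v = 0) leaves u**3 ≠ 0, so f is not divisible by v and the branch is v² ≈ -u**3 to lowest order — this is a cusp.
Classification: cusp.


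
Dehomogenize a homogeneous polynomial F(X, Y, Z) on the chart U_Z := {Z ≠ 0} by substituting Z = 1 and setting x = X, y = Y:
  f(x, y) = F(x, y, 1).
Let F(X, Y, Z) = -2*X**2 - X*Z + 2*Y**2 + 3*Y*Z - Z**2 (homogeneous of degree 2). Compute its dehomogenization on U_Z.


f(x, y) = -2*x**2 - x + 2*y**2 + 3*y - 1

On U_Z we set Z = 1. Each monomial c·X^i·Y^j·Z^k in F becomes c·x^i·y^j·1^k = c·x^i·y^j.
Substituting Z = 1: F(X, Y, 1) = -2*x**2 - x + 2*y**2 + 3*y - 1.
Note: deg(f) ≤ deg(F) = 2; strict inequality happens when F is divisible by Z (lost terms).


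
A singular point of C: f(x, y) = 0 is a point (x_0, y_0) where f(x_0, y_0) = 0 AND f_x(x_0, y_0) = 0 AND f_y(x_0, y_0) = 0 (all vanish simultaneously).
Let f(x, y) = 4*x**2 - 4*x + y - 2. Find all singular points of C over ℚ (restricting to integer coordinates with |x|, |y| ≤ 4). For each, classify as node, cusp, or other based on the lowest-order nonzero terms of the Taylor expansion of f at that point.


No singular points in the scanned grid; C is smooth there.

Compute partial derivatives:
  f_x = 8*x - 4.
  f_y = 1.
f_y = 1 is a nonzero constant, so f_y never vanishes: no point (x, y) can satisfy f = f_x = f_y = 0. In particular no (x, y) ∈ {−4, ..., 4}² is singular; the curve is smooth.


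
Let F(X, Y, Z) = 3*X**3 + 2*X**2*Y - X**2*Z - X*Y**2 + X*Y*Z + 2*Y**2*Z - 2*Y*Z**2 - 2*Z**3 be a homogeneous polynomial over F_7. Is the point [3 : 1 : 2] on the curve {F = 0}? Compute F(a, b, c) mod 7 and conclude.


F(3,1,2) ≡ 1 (mod 7); P is NOT on the curve.

Evaluate F(3, 1, 2) term-by-term (mod 7).
  3*X**3 ↦ 3·27·1·1 = 81
  2*X**2*Y ↦ 2·9·1·1 = 18
  -X**2*Z ↦ -1·9·1·2 = -18
  -X*Y**2 ↦ -1·3·1·1 = -3
  X*Y*Z ↦ 1·3·1·2 = 6
  2*Y**2*Z ↦ 2·1·1·2 = 4
  -2*Y*Z**2 ↦ -2·1·1·4 = -8
  -2*Z**3 ↦ -2·1·1·8 = -16
Sum: F(3, 1, 2) = (81) + (18) + (-18) + (-3) + (6) + (4) + (-8) + (-16) = 64.
Reducing mod 7: 64 ≡ 1 (mod 7).
Since F(a, b, c) ≡ 1 ≠ 0 (mod 7), P does NOT lie on the curve.


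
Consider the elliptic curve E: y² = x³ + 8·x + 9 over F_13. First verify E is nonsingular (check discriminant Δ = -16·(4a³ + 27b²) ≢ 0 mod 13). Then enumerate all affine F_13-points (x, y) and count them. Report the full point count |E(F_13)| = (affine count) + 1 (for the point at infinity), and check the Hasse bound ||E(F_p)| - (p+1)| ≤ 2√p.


Affine points = {(0, 3), (0, 10), (4, 1), (4, 12), (6, 0), (8, 0), (9, 2), (9, 11), (10, 6), (10, 7), (12, 0)}; affine count = 11; |E(F_13)| = 12.

Discriminant check: Δ ∝ 4a³ + 27b² = 4·8³ + 27·9² = 4·512 + 27·81 ≡ 10 (mod 13). Nonzero ⇒ E is nonsingular.
For each x ∈ F_13, compute rhs = x³ + 8·x + 9 mod 13, then count y ∈ F_13 with y² ≡ rhs.
  x = 0: rhs = 9, matching y values: 3, 10 (2 points).
  x = 1: rhs = 5, matching y values: none (0 points).
  x = 2: rhs = 7, matching y values: none (0 points).
  x = 3: rhs = 8, matching y values: none (0 points).
  x = 4: rhs = 1, matching y values: 1, 12 (2 points).
  x = 5: rhs = 5, matching y values: none (0 points).
  x = 6: rhs = 0, matching y values: 0 (1 points).
  x = 7: rhs = 5, matching y values: none (0 points).
  x = 8: rhs = 0, matching y values: 0 (1 points).
  x = 9: rhs = 4, matching y values: 2, 11 (2 points).
  x = 10: rhs = 10, matching y values: 6, 7 (2 points).
  x = 11: rhs = 11, matching y values: none (0 points).
  x = 12: rhs = 0, matching y values: 0 (1 points).
Total affine count: 11.
Full point count |E(F_13)| = 11 + 1 = 12.
Hasse bound: |12 − (13+1)| = |-2| = 2 ≤ 2√13 ≈ 7.2111 ✓.


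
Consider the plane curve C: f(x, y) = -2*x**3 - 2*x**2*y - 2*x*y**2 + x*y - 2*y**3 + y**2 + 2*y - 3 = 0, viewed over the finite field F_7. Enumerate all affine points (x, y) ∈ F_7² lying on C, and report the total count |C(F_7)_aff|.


Affine F_7-points: {(0, 3), (1, 1), (2, 1), (2, 3), (2, 5), (3, 1), (3, 2), (3, 5), (4, 5), (5, 6), (6, 2)}; count = 11.

For each of the 49 pairs (x, y) ∈ F_7², evaluate f(x, y) mod 7. Record the zeros.
  x = 0: [0↦4, 1↦5, 2↦3, 3↦0, 4↦5, 5↦6, 6↦5]  zeros at y ∈ {3}
  x = 1: [0↦2, 1↦0, 2↦5, 3↦5, 4↦2, 5↦5, 6↦2]  zeros at y ∈ {1}
  x = 2: [0↦2, 1↦0, 2↦1, 3↦0, 4↦6, 5↦0, 6↦5]  zeros at y ∈ {1, 3, 5}
  x = 3: [0↦6, 1↦0, 2↦0, 3↦1, 4↦5, 5↦0, 6↦2]  zeros at y ∈ {1, 2, 5}
  x = 4: [0↦2, 1↦2, 2↦4, 3↦3, 4↦1, 5↦0, 6↦2]  zeros at y ∈ {5}
  x = 5: [0↦6, 1↦1, 2↦1, 3↦1, 4↦3, 5↦2, 6↦0]  zeros at y ∈ {6}
  x = 6: [0↦6, 1↦6, 2↦0, 3↦4, 4↦6, 5↦1, 6↦5]  zeros at y ∈ {2}
Collecting zeros: affine points = {(0, 3), (1, 1), (2, 1), (2, 3), (2, 5), (3, 1), (3, 2), (3, 5), (4, 5), (5, 6), (6, 2)}.
Total count |C(F_7)_aff| = 11.


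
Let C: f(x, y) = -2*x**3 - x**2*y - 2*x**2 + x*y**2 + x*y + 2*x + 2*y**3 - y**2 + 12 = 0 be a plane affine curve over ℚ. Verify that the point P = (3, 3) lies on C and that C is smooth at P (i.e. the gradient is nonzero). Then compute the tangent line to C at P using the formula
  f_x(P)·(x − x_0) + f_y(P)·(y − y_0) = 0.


Tangent line at P: -70*x + 60*y + 30 = 0.

Step 1: f(3, 3) = 0, so P lies on C.
Step 2: partial derivatives
  f_x(x, y) = -6*x**2 - 2*x*y - 4*x + y**2 + y + 2, f_y(x, y) = -x**2 + 2*x*y + x + 6*y**2 - 2*y.
  f_x(P) = -70, f_y(P) = 60 (gradient nonzero, so P is smooth).
Step 3: tangent line at P: -70·(x − 3) + 60·(y − 3) = 0.
Expanding: -70*x + 60*y + 30 = 0.


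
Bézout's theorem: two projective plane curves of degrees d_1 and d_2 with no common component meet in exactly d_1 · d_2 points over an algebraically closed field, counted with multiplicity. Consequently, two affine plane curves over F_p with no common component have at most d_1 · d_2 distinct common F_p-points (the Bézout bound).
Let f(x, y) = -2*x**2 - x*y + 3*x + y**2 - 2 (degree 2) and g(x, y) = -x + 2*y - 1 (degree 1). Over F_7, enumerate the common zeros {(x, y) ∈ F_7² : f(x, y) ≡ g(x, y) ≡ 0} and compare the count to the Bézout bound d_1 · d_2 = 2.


Common zeros: {(0, 4), (6, 0)}; count = 2; Bézout bound = 2.

deg(f) = 2, deg(g) = 1, so Bézout bound = 2.
Scan x ∈ F_7. For each x, list the y ∈ F_7 with f(x, y) ≡ 0 and those with g(x, y) ≡ 0 (mod 7); the common zeros in that column are the intersection.
  x = 0: f ≡ 0 at y ∈ {3, 4}; g ≡ 0 at y ∈ {4}; common: {4}.
  x = 1: f ≡ 0 at y ∈ ∅; g ≡ 0 at y ∈ {1}; common: ∅.
  x = 2: f ≡ 0 at y ∈ ∅; g ≡ 0 at y ∈ {5}; common: ∅.
  x = 3: f ≡ 0 at y ∈ {4, 6}; g ≡ 0 at y ∈ {2}; common: ∅.
  x = 4: f ≡ 0 at y ∈ ∅; g ≡ 0 at y ∈ {6}; common: ∅.
  x = 5: f ≡ 0 at y ∈ ∅; g ≡ 0 at y ∈ {3}; common: ∅.
  x = 6: f ≡ 0 at y ∈ {0, 6}; g ≡ 0 at y ∈ {0}; common: {0}.
Collecting: common zeros = {(0, 4), (6, 0)}, so the count is 2.
Comparison with the Bézout bound: 2 ≤ 2 = deg(f)·deg(g), as expected for curves with no common component (the bound is attained).


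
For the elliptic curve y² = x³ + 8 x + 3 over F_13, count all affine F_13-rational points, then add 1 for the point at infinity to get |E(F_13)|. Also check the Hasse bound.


Affine points = {(0, 4), (0, 9), (1, 5), (1, 8), (2, 1), (2, 12), (5, 5), (5, 8), (7, 5), (7, 8), (10, 2), (10, 11)}; affine count = 12; |E(F_13)| = 13.

Discriminant check: Δ ∝ 4a³ + 27b² = 4·8³ + 27·3² = 4·512 + 27·9 ≡ 3 (mod 13). Nonzero ⇒ E is nonsingular.
For each x ∈ F_13, compute rhs = x³ + 8·x + 3 mod 13, then count y ∈ F_13 with y² ≡ rhs.
  x = 0: rhs = 3, matching y values: 4, 9 (2 points).
  x = 1: rhs = 12, matching y values: 5, 8 (2 points).
  x = 2: rhs = 1, matching y values: 1, 12 (2 points).
  x = 3: rhs = 2, matching y values: none (0 points).
  x = 4: rhs = 8, matching y values: none (0 points).
  x = 5: rhs = 12, matching y values: 5, 8 (2 points).
  x = 6: rhs = 7, matching y values: none (0 points).
  x = 7: rhs = 12, matching y values: 5, 8 (2 points).
  x = 8: rhs = 7, matching y values: none (0 points).
  x = 9: rhs = 11, matching y values: none (0 points).
  x = 10: rhs = 4, matching y values: 2, 11 (2 points).
  x = 11: rhs = 5, matching y values: none (0 points).
  x = 12: rhs = 7, matching y values: none (0 points).
Total affine count: 12.
Full point count |E(F_13)| = 12 + 1 = 13.
Hasse bound: |13 − (13+1)| = |-1| = 1 ≤ 2√13 ≈ 7.2111 ✓.


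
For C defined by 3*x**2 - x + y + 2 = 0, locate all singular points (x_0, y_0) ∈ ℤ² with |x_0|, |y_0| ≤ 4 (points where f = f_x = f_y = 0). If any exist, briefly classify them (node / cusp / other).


No singular points in the scanned grid; C is smooth there.

Compute partial derivatives:
  f_x = 6*x - 1.
  f_y = 1.
f_y = 1 is a nonzero constant, so f_y never vanishes: no point (x, y) can satisfy f = f_x = f_y = 0. In particular no (x, y) ∈ {−4, ..., 4}² is singular; the curve is smooth.


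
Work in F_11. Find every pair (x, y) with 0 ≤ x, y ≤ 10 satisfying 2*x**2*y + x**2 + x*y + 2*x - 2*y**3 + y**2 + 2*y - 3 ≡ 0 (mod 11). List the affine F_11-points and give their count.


Affine F_11-points: {(0, 2), (1, 0), (2, 6), (5, 1), (5, 6), (5, 10), (6, 4), (6, 5), (6, 8), (7, 8), (7, 10), (8, 0), (8, 2), (8, 4)}; count = 14.

For each of the 121 pairs (x, y) ∈ F_11², evaluate f(x, y) mod 11. Record the zeros.
  x = 0: [0↦8, 1↦9, 2↦0, 3↦2, 4↦3, 5↦2, 6↦9, 7↦1, 8↦10, 9↦2, 10↦9]  zeros at y ∈ {2}
  x = 1: [0↦0, 1↦4, 2↦9, 3↦3, 4↦7, 5↦9, 6↦8, 7↦3, 8↦4, 9↦10, 10↦9]  zeros at y ∈ {0}
  x = 2: [0↦5, 1↦5, 2↦6, 3↦7, 4↦7, 5↦5, 6↦0, 7↦2, 8↦10, 9↦1, 10↦7]  zeros at y ∈ {6}
  x = 3: [0↦1, 1↦1, 2↦2, 3↦3, 4↦3, 5↦1, 6↦7, 7↦9, 8↦6, 9↦8, 10↦3]  zeros at y ∈ ∅
  x = 4: [0↦10, 1↦3, 2↦8, 3↦2, 4↦6, 5↦8, 6↦7, 7↦2, 8↦3, 9↦9, 10↦8]  zeros at y ∈ ∅
  x = 5: [0↦10, 1↦0, 2↦2, 3↦4, 4↦5, 5↦4, 6↦0, 7↦3, 8↦1, 9↦4, 10↦0]  zeros at y ∈ {1, 6, 10}
  x = 6: [0↦1, 1↦3, 2↦6, 3↦9, 4↦0, 5↦0, 6↦8, 7↦1, 8↦0, 9↦4, 10↦1]  zeros at y ∈ {4, 5, 8}
  x = 7: [0↦5, 1↦1, 2↦9, 3↦6, 4↦2, 5↦7, 6↦9, 7↦7, 8↦0, 9↦9, 10↦0]  zeros at y ∈ {8, 10}
  x = 8: [0↦0, 1↦5, 2↦0, 3↦6, 4↦0, 5↦3, 6↦3, 7↦10, 8↦1, 9↦8, 10↦8]  zeros at y ∈ {0, 2, 4}
  x = 9: [0↦8, 1↦4, 2↦1, 3↦9, 4↦5, 5↦10, 6↦1, 7↦10, 8↦3, 9↦1, 10↦3]  zeros at y ∈ ∅
  x = 10: [0↦7, 1↦9, 2↦1, 3↦4, 4↦6, 5↦6, 6↦3, 7↦7, 8↦6, 9↦10, 10↦7]  zeros at y ∈ ∅
Collecting zeros: affine points = {(0, 2), (1, 0), (2, 6), (5, 1), (5, 6), (5, 10), (6, 4), (6, 5), (6, 8), (7, 8), (7, 10), (8, 0), (8, 2), (8, 4)}.
Total count |C(F_11)_aff| = 14.


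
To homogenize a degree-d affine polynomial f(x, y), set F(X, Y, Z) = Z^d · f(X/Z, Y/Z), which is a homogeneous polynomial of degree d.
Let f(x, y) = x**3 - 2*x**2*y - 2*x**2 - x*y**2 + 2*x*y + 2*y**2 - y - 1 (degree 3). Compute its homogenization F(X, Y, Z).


F(X, Y, Z) = X**3 - 2*X**2*Y - 2*X**2*Z - X*Y**2 + 2*X*Y*Z + 2*Y**2*Z - Y*Z**2 - Z**3

deg(f) = 3.
Substitute x = X/Z, y = Y/Z into f, then multiply by Z^3.
  monomial 1·x^3·y^0 ↦ 1·X^3·Y^0·Z^0.
  monomial -2·x^2·y^1 ↦ -2·X^2·Y^1·Z^0.
  monomial -2·x^2·y^0 ↦ -2·X^2·Y^0·Z^1.
  monomial -1·x^1·y^2 ↦ -1·X^1·Y^2·Z^0.
  monomial 2·x^1·y^1 ↦ 2·X^1·Y^1·Z^1.
  monomial 2·x^0·y^2 ↦ 2·X^0·Y^2·Z^1.
  monomial -1·x^0·y^1 ↦ -1·X^0·Y^1·Z^2.
  monomial -1·x^0·y^0 ↦ -1·X^0·Y^0·Z^3.
Collecting: F(X, Y, Z) = X**3 - 2*X**2*Y - 2*X**2*Z - X*Y**2 + 2*X*Y*Z + 2*Y**2*Z - Y*Z**2 - Z**3.


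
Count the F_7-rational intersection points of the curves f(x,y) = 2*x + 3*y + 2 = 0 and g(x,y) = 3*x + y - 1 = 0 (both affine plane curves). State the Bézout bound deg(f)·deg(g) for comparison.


Common zeros: ∅; count = 0; Bézout bound = 1.

deg(f) = 1, deg(g) = 1, so Bézout bound = 1.
Scan x ∈ F_7. For each x, list the y ∈ F_7 with f(x, y) ≡ 0 and those with g(x, y) ≡ 0 (mod 7); the common zeros in that column are the intersection.
  x = 0: f ≡ 0 at y ∈ {4}; g ≡ 0 at y ∈ {1}; common: ∅.
  x = 1: f ≡ 0 at y ∈ {1}; g ≡ 0 at y ∈ {5}; common: ∅.
  x = 2: f ≡ 0 at y ∈ {5}; g ≡ 0 at y ∈ {2}; common: ∅.
  x = 3: f ≡ 0 at y ∈ {2}; g ≡ 0 at y ∈ {6}; common: ∅.
  x = 4: f ≡ 0 at y ∈ {6}; g ≡ 0 at y ∈ {3}; common: ∅.
  x = 5: f ≡ 0 at y ∈ {3}; g ≡ 0 at y ∈ {0}; common: ∅.
  x = 6: f ≡ 0 at y ∈ {0}; g ≡ 0 at y ∈ {4}; common: ∅.
Collecting: common zeros = ∅, so the count is 0.
Comparison with the Bézout bound: 0 ≤ 1 = deg(f)·deg(g), as expected for curves with no common component (the affine F_7-count falls short of the bound because intersections may lie at infinity, over extension fields, or carry multiplicity).


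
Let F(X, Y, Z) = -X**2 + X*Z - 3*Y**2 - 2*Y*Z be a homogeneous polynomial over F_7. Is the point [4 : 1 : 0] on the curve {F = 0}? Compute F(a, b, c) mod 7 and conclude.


F(4,1,0) ≡ 2 (mod 7); P is NOT on the curve.

Evaluate F(4, 1, 0) term-by-term (mod 7).
  -X**2 ↦ -1·16·1·1 = -16
  X*Z ↦ 1·4·1·0 = 0
  -3*Y**2 ↦ -3·1·1·1 = -3
  -2*Y*Z ↦ -2·1·1·0 = 0
Sum: F(4, 1, 0) = (-16) + (0) + (-3) + (0) = -19.
Reducing mod 7: -19 ≡ 2 (mod 7).
Since F(a, b, c) ≡ 2 ≠ 0 (mod 7), P does NOT lie on the curve.


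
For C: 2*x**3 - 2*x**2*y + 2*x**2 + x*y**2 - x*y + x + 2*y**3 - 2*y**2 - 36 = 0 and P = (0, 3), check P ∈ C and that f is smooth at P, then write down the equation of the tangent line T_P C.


Tangent line at P: 7*x + 42*y - 126 = 0.

Step 1: f(0, 3) = 0, so P lies on C.
Step 2: partial derivatives
  f_x(x, y) = 6*x**2 - 4*x*y + 4*x + y**2 - y + 1, f_y(x, y) = -2*x**2 + 2*x*y - x + 6*y**2 - 4*y.
  f_x(P) = 7, f_y(P) = 42 (gradient nonzero, so P is smooth).
Step 3: tangent line at P: 7·(x − 0) + 42·(y − 3) = 0.
Expanding: 7*x + 42*y - 126 = 0.
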